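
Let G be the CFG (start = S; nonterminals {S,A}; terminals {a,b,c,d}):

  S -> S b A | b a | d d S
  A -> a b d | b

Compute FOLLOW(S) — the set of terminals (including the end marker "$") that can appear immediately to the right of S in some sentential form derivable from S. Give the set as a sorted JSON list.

FIRST iteration:
[1]
  A via A→a b d: +{a}
  A via A→b: +{b}
  S via S→b a: +{b}
  S via S→d d S: +{d}
  FIRST[S]={b,d}  FIRST[A]={a,b}
[2] done
  FIRST[S]={b,d}  FIRST[A]={a,b}

Compute FOLLOW by fixpoint:
seed FOLLOW(S) with $
[1]
  S→S b A: FOLLOW(S) ⊇ FIRST(b) = {b}; new: +{b}
  S→S b A: FOLLOW(A) ⊇ FOLLOW(S) ⊇ {$,b}; new: +{$,b}
  S: {$,b}  A: {$,b}
[2] done
  S: {$,b}  A: {$,b}

FOLLOW(S) = ["$", "b"]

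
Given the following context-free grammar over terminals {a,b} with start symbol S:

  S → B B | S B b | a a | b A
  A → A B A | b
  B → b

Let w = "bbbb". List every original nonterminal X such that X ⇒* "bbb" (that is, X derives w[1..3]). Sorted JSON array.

Convert to CNF:
  S -> B B | S X3 | T0 A | T1 T1
  A -> A X2 | b
  B -> b
  T0 -> b
  T1 -> a
  X2 -> B A
  X3 -> B T0

CYK fill — only the sub-triangle for w[1..3]:
  T[1,1] 'b' = {A,B,T0}  orig:{A,B}
  T[2,2] 'b' = {A,B,T0}  orig:{A,B}
  T[3,3] 'b' = {A,B,T0}  orig:{A,B}
  T[1,2] 'bb' = {S,X2,X3}  orig:{S}
  T[2,3] 'bb' = {S,X2,X3}  orig:{S}
  T[1,3] 'bbb' = {A}

Original NTs in T[1,3] deriving "bbb": ["A"]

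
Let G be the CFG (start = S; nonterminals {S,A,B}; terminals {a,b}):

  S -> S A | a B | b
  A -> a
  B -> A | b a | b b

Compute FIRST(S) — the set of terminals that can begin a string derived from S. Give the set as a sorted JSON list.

FIRST iteration:
pass 1:
  A via A→a: +{a}
  B via B→A: +{a}
  B via B→b a: +{b}
  S via S→a B: +{a}
  S via S→b: +{b}
  FIRST(S)={a,b}  FIRST(A)={a}  FIRST(B)={a,b}
pass 2: (stable)
  FIRST(S)={a,b}  FIRST(A)={a}  FIRST(B)={a,b}

FIRST(S) = ["a", "b"]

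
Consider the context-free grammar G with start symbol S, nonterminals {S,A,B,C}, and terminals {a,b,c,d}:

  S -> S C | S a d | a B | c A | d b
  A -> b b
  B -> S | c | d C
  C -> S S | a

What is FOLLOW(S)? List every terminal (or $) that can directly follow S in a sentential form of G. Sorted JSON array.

Compute FIRST by fixpoint:
round 1:
  A via A→b b: +{b}
  B via B→c: +{c}
  B via B→d C: +{d}
  C via C→a: +{a}
  S via S→a B: +{a}
  S via S→c A: +{c}
  S via S→d b: +{d}
  FIRST(S)={a,c,d}  FIRST(A)={b}  FIRST(B)={c,d}  FIRST(C)={a}
round 2:
  B via B→S: +{a}
  C via C→S S: +{c,d}
  FIRST(S)={a,c,d}  FIRST(A)={b}  FIRST(B)={a,c,d}  FIRST(C)={a,c,d}
round 3: — fixpoint
  FIRST(S)={a,c,d}  FIRST(A)={b}  FIRST(B)={a,c,d}  FIRST(C)={a,c,d}

FOLLOW iteration:
seed FOLLOW(S) with $
iter 1:
  C→S S: FOLLOW(S) ⊇ FIRST(S) = {a,c,d}; new: +{a,c,d}
  S→S C: FOLLOW(C) ⊇ FOLLOW(S) ⊇ {$,a,c,d}; new: +{$,a,c,d}
  S→a B: FOLLOW(B) ⊇ FOLLOW(S) ⊇ {$,a,c,d}; new: +{$,a,c,d}
  S→c A: FOLLOW(A) ⊇ FOLLOW(S) ⊇ {$,a,c,d}; new: +{$,a,c,d}
  FOLLOW[S]={$,a,c,d}  FOLLOW[A]={$,a,c,d}  FOLLOW[B]={$,a,c,d}  FOLLOW[C]={$,a,c,d}
iter 2: (no change)
  FOLLOW[S]={$,a,c,d}  FOLLOW[A]={$,a,c,d}  FOLLOW[B]={$,a,c,d}  FOLLOW[C]={$,a,c,d}

FOLLOW(S) = ["$", "a", "c", "d"]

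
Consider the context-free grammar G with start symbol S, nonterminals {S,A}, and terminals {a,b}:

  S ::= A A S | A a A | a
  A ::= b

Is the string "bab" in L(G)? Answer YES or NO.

CNF form of G:
  S -> A X1 | A X2 | a
  A -> b
  T0 -> a
  X1 -> A S
  X2 -> T0 A

CYK fill:
  T[0,0] 'b' = {A}
  T[1,1] 'a' = {S,T0}  orig:{S}
  T[2,2] 'b' = {A}
  T[0,1] 'ba' = {X1}  orig:{}
  T[1,2] 'ab' = {X2}  orig:{}
  T[0,2] 'bab' = {S}

S ∈ T[0,2] ⇒ YES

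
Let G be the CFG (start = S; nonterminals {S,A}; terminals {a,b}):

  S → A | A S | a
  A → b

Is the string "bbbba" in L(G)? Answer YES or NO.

Convert to CNF:
  S -> A S | a | b
  A -> b

CYK table (by increasing span):
  cell(0,0) b: {A,S}
  cell(1,1) b: {A,S}
  cell(2,2) b: {A,S}
  cell(3,3) b: {A,S}
  cell(4,4) a: {S}
  cell(0,1) bb: {S}
  cell(1,2) bb: {S}
  cell(2,3) bb: {S}
  cell(3,4) ba: {S}
  cell(0,2) bbb: {S}
  cell(1,3) bbb: {S}
  cell(2,4) bba: {S}
  cell(0,3) bbbb: {S}
  cell(1,4) bbba: {S}
  cell(0,4) bbbba: {S}

S ∈ T[0,4] ⇒ YES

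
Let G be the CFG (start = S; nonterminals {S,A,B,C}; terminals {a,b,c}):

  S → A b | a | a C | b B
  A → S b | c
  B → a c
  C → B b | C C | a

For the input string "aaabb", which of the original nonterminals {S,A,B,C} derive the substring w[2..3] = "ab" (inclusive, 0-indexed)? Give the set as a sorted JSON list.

Convert to CNF:
  S -> A T0 | T0 B | T1 C | a
  A -> S T0 | c
  B -> T1 T2
  C -> B T0 | C C | a
  T0 -> b
  T1 -> a
  T2 -> c

Fill CYK table bottom-up, restricted to cells inside w[2..3]:
  [2..2]={C,S,T1}  "a"  orig:{C,S}
  [3..3]={T0}  "b"  orig:{}
  [2..3]={A}  "ab"

Original NTs in T[2,3] deriving "ab": ["A"]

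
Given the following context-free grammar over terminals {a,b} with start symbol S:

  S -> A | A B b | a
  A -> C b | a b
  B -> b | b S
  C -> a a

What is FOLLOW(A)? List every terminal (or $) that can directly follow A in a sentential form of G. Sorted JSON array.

FIRST sets, iterate to fixpoint:
pass 1:
  A via A→a b: +{a}
  B via B→b: +{b}
  C via C→a a: +{a}
  S via S→A: +{a}
  FIRST[S]={a}  FIRST[A]={a}  FIRST[B]={b}  FIRST[C]={a}
pass 2: (stable)
  FIRST[S]={a}  FIRST[A]={a}  FIRST[B]={b}  FIRST[C]={a}

Compute FOLLOW by fixpoint:
seed FOLLOW(S) with $
round 1:
  A→C b: FOLLOW(C) ⊇ FIRST(b) = {b}; new: +{b}
  S→A: FOLLOW(A) ⊇ FOLLOW(S) ⊇ {$}; new: +{$}
  S→A B b: FOLLOW(A) ⊇ FIRST(B) = {b}; new: +{b}
  S→A B b: FOLLOW(B) ⊇ FIRST(b) = {b}; new: +{b}
  S: {$}  A: {$,b}  B: {b}  C: {b}
round 2:
  B→b S: FOLLOW(S) ⊇ FOLLOW(B) ⊇ {b}; new: +{b}
  S: {$,b}  A: {$,b}  B: {b}  C: {b}
round 3: done
  S: {$,b}  A: {$,b}  B: {b}  C: {b}

FOLLOW(A) = ["$", "b"]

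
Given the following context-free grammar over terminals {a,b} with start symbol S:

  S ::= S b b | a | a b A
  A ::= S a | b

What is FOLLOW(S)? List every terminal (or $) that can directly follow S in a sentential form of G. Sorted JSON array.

Compute FIRST by fixpoint:
pass 1:
  A via A→b: +{b}
  S via S→a: +{a}
  FIRST[S]={a}  FIRST[A]={b}
pass 2:
  A via A→S a: +{a}
  FIRST[S]={a}  FIRST[A]={a,b}
pass 3: done
  FIRST[S]={a}  FIRST[A]={a,b}

Compute FOLLOW by fixpoint:
initialize: $ ∈ FOLLOW(S)
pass 1:
  A→S a: FOLLOW(S) ⊇ FIRST(a) = {a}; new: +{a}
  S→S b b: FOLLOW(S) ⊇ FIRST(b) = {b}; new: +{b}
  S→a b A: FOLLOW(A) ⊇ FOLLOW(S) ⊇ {$,a,b}; new: +{$,a,b}
  FOLLOW(S)={$,a,b}  FOLLOW(A)={$,a,b}
pass 2: — fixpoint
  FOLLOW(S)={$,a,b}  FOLLOW(A)={$,a,b}

FOLLOW(S) = ["$", "a", "b"]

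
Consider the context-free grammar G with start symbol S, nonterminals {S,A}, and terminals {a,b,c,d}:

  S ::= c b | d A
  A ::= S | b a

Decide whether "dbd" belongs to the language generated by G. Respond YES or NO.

CNF form of G:
  S -> T2 T0 | T3 A
  A -> T0 T1 | T2 T0 | T3 A
  T0 -> b
  T1 -> a
  T2 -> c
  T3 -> d

CYK fill:
  [0..0]={T3}  "d"  orig:{}
  [1..1]={T0}  "b"  orig:{}
  [2..2]={T3}  "d"  orig:{}
  [0..1]=∅  "db"
  [1..2]=∅  "bd"
  [0..2]=∅  "dbd"

S ∉ T[0,2] ⇒ NO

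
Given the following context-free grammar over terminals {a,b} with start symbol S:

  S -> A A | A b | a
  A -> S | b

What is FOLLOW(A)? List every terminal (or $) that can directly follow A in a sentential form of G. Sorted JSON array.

Compute FIRST by fixpoint:
pass 1:
  A via A→b: +{b}
  S via S→A A: +{b}
  S via S→a: +{a}
  S: {a,b}  A: {b}
pass 2:
  A via A→S: +{a}
  S: {a,b}  A: {a,b}
pass 3: done
  S: {a,b}  A: {a,b}

Compute FOLLOW by fixpoint:
initialize: $ ∈ FOLLOW(S)
iter 1:
  S→A A: FOLLOW(A) ⊇ FIRST(A) = {a,b}; new: +{a,b}
  S→A A: FOLLOW(A) ⊇ FOLLOW(S) ⊇ {$}; new: +{$}
  S: {$}  A: {$,a,b}
iter 2:
  A→S: FOLLOW(S) ⊇ FOLLOW(A) ⊇ {$,a,b}; new: +{a,b}
  S: {$,a,b}  A: {$,a,b}
iter 3: — fixpoint
  S: {$,a,b}  A: {$,a,b}

FOLLOW(A) = ["$", "a", "b"]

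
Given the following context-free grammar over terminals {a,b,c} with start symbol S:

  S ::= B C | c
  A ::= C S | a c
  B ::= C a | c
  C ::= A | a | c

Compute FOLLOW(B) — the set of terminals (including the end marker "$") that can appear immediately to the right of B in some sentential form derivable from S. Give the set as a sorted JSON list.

FIRST iteration:
round 1:
  A via A→a c: +{a}
  B via B→c: +{c}
  C via C→A: +{a}
  C via C→c: +{c}
  S via S→B C: +{c}
  FIRST[S]={c}  FIRST[A]={a}  FIRST[B]={c}  FIRST[C]={a,c}
round 2:
  A via A→C S: +{c}
  B via B→C a: +{a}
  S via S→B C: +{a}
  FIRST[S]={a,c}  FIRST[A]={a,c}  FIRST[B]={a,c}  FIRST[C]={a,c}
round 3: (stable)
  FIRST[S]={a,c}  FIRST[A]={a,c}  FIRST[B]={a,c}  FIRST[C]={a,c}

Compute FOLLOW by fixpoint:
FOLLOW(S) := {$}
pass 1:
  A→C S: FOLLOW(C) ⊇ FIRST(S) = {a,c}; new: +{a,c}
  C→A: FOLLOW(A) ⊇ FOLLOW(C) ⊇ {a,c}; new: +{a,c}
  S→B C: FOLLOW(B) ⊇ FIRST(C) = {a,c}; new: +{a,c}
  S→B C: FOLLOW(C) ⊇ FOLLOW(S) ⊇ {$}; new: +{$}
  FOLLOW(S)={$}  FOLLOW(A)={a,c}  FOLLOW(B)={a,c}  FOLLOW(C)={$,a,c}
pass 2:
  A→C S: FOLLOW(S) ⊇ FOLLOW(A) ⊇ {a,c}; new: +{a,c}
  C→A: FOLLOW(A) ⊇ FOLLOW(C) ⊇ {$,a,c}; new: +{$}
  FOLLOW(S)={$,a,c}  FOLLOW(A)={$,a,c}  FOLLOW(B)={a,c}  FOLLOW(C)={$,a,c}
pass 3: done
  FOLLOW(S)={$,a,c}  FOLLOW(A)={$,a,c}  FOLLOW(B)={a,c}  FOLLOW(C)={$,a,c}

FOLLOW(B) = ["a", "c"]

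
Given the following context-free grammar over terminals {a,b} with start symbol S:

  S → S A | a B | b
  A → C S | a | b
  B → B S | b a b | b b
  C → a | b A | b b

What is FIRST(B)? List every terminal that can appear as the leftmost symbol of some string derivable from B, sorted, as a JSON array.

Compute FIRST by fixpoint:
[1]
  A via A→a: +{a}
  A via A→b: +{b}
  B via B→b a b: +{b}
  C via C→a: +{a}
  C via C→b A: +{b}
  S via S→a B: +{a}
  S via S→b: +{b}
  FIRST[S]={a,b}  FIRST[A]={a,b}  FIRST[B]={b}  FIRST[C]={a,b}
[2] (stable)
  FIRST[S]={a,b}  FIRST[A]={a,b}  FIRST[B]={b}  FIRST[C]={a,b}

FIRST(B) = ["b"]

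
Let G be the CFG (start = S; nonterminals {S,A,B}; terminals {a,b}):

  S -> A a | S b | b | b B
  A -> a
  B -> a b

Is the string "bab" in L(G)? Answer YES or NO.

CNF form of G:
  S -> A T0 | S T1 | T1 B | b
  A -> a
  B -> T0 T1
  T0 -> a
  T1 -> b

Fill CYK table bottom-up:
  T[0,0] 'b' = {S,T1}  orig:{S}
  T[1,1] 'a' = {A,T0}  orig:{A}
  T[2,2] 'b' = {S,T1}  orig:{S}
  T[0,1] 'ba' = ∅
  T[1,2] 'ab' = {B}
  T[0,2] 'bab' = {S}

S ∈ T[0,2] ⇒ YES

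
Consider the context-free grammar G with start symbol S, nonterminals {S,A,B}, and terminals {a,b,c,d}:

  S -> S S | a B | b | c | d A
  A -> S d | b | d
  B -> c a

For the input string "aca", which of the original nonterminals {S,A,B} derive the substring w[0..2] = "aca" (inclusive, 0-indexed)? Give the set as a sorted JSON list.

Convert to CNF:
  S -> S S | T0 A | T2 B | b | c
  A -> S T0 | b | d
  B -> T1 T2
  T0 -> d
  T1 -> c
  T2 -> a

CYK fill (cells [i..j] with 0 ≤ i ≤ j ≤ 2 only):
  T[0,0] 'a' = {T2}  orig:{}
  T[1,1] 'c' = {S,T1}  orig:{S}
  T[2,2] 'a' = {T2}  orig:{}
  T[0,1] 'ac' = ∅
  T[1,2] 'ca' = {B}
  T[0,2] 'aca' = {S}

Original NTs in T[0,2] deriving "aca": ["S"]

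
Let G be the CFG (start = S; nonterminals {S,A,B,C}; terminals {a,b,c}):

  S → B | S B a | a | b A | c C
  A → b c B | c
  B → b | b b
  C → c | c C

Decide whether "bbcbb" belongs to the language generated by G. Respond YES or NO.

Convert to CNF:
  S -> S X4 | T0 A | T0 T0 | T1 C | a | b
  A -> T0 X3 | c
  B -> T0 T0 | b
  C -> T1 C | c
  T0 -> b
  T1 -> c
  T2 -> a
  X3 -> T1 B
  X4 -> B T2

CYK fill:
  [0..0]={B,S,T0}  "b"  orig:{B,S}
  [1..1]={B,S,T0}  "b"  orig:{B,S}
  [2..2]={A,C,T1}  "c"  orig:{A,C}
  [3..3]={B,S,T0}  "b"  orig:{B,S}
  [4..4]={B,S,T0}  "b"  orig:{B,S}
  [0..1]={B,S}  "bb"
  [1..2]={S}  "bc"
  [2..3]={X3}  "cb"  orig:{}
  [3..4]={B,S}  "bb"
  [0..2]=∅  "bbc"
  [1..3]={A}  "bcb"
  [2..4]={X3}  "cbb"  orig:{}
  [0..3]={S}  "bbcb"
  [1..4]={A}  "bcbb"
  [0..4]={S}  "bbcbb"

S ∈ T[0,4] ⇒ YES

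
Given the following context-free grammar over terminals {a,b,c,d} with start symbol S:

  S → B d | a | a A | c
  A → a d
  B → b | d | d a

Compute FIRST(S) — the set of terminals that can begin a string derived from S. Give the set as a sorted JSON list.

Compute FIRST by fixpoint:
iter 1:
  A via A→a d: +{a}
  B via B→b: +{b}
  B via B→d: +{d}
  S via S→B d: +{b,d}
  S via S→a: +{a}
  S via S→c: +{c}
  FIRST[S]={a,b,c,d}  FIRST[A]={a}  FIRST[B]={b,d}
iter 2: done
  FIRST[S]={a,b,c,d}  FIRST[A]={a}  FIRST[B]={b,d}

FIRST(S) = ["a", "b", "c", "d"]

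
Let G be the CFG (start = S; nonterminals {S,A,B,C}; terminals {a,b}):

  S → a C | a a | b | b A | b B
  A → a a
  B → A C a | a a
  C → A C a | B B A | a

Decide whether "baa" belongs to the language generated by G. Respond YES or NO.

Convert to CNF:
  S -> T0 C | T0 T0 | T1 A | T1 B | b
  A -> T0 T0
  B -> A X2 | T0 T0
  C -> A X3 | B X4 | a
  T0 -> a
  T1 -> b
  X2 -> C T0
  X3 -> C T0
  X4 -> B A

Fill CYK table bottom-up:
  [0..0]={S,T1}  "b"  orig:{S}
  [1..1]={C,T0}  "a"  orig:{C}
  [2..2]={C,T0}  "a"  orig:{C}
  [0..1]=∅  "ba"
  [1..2]={A,B,S,X2,X3}  "aa"  orig:{A,B,S}
  [0..2]={S}  "baa"

S ∈ T[0,2] ⇒ YES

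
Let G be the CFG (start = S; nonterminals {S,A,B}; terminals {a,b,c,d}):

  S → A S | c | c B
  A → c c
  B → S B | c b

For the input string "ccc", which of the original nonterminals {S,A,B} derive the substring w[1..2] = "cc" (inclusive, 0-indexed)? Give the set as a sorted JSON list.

Convert to CNF:
  S -> A S | T0 B | c
  A -> T0 T0
  B -> S B | T0 T1
  T0 -> c
  T1 -> b

CYK table (by increasing span), restricted to cells inside w[1..2]:
  cell(1,1) c: {S,T0}  orig:{S}
  cell(2,2) c: {S,T0}  orig:{S}
  cell(1,2) cc: {A}

Original NTs in T[1,2] deriving "cc": ["A"]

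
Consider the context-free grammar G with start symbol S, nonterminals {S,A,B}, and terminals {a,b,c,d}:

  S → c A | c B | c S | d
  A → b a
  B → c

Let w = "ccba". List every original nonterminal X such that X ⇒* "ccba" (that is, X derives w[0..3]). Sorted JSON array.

CNF form of G:
  S -> T2 A | T2 B | T2 S | d
  A -> T0 T1
  B -> c
  T0 -> b
  T1 -> a
  T2 -> c

Fill CYK table bottom-up — only the sub-triangle for w[0..3]:
  T[0,0] 'c' = {B,T2}  orig:{B}
  T[1,1] 'c' = {B,T2}  orig:{B}
  T[2,2] 'b' = {T0}  orig:{}
  T[3,3] 'a' = {T1}  orig:{}
  T[0,1] 'cc' = {S}
  T[1,2] 'cb' = ∅
  T[2,3] 'ba' = {A}
  T[0,2] 'ccb' = ∅
  T[1,3] 'cba' = {S}
  T[0,3] 'ccba' = {S}

Original NTs in T[0,3] deriving "ccba": ["S"]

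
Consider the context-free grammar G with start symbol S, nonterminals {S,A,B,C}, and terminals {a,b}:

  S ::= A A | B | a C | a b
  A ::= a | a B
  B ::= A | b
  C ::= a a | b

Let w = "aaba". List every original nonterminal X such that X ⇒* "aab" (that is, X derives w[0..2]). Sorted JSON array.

Convert to CNF:
  S -> A A | T0 B | T0 C | T0 T1 | a | b
  A -> T0 B | a
  B -> T0 B | a | b
  C -> T0 T0 | b
  T0 -> a
  T1 -> b

Fill CYK table bottom-up — only the sub-triangle for w[0..2]:
  [0..0]={A,B,S,T0}  "a"  orig:{A,B,S}
  [1..1]={A,B,S,T0}  "a"  orig:{A,B,S}
  [2..2]={B,C,S,T1}  "b"  orig:{B,C,S}
  [0..1]={A,B,C,S}  "aa"
  [1..2]={A,B,S}  "ab"
  [0..2]={A,B,S}  "aab"

Original NTs in T[0,2] deriving "aab": ["A", "B", "S"]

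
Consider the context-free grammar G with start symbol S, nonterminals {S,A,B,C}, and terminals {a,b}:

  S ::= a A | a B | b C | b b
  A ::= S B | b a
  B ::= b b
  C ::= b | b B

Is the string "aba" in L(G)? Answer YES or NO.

CNF form of G:
  S -> T0 C | T0 T0 | T1 A | T1 B
  A -> S B | T0 T1
  B -> T0 T0
  C -> T0 B | b
  T0 -> b
  T1 -> a

CYK table (by increasing span):
  T[0,0] 'a' = {T1}  orig:{}
  T[1,1] 'b' = {C,T0}  orig:{C}
  T[2,2] 'a' = {T1}  orig:{}
  T[0,1] 'ab' = ∅
  T[1,2] 'ba' = {A}
  T[0,2] 'aba' = {S}

S ∈ T[0,2] ⇒ YES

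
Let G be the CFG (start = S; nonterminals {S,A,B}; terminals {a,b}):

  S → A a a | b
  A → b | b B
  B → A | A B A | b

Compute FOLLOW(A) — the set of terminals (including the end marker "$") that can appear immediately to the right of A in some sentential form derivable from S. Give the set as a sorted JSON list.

FIRST sets, iterate to fixpoint:
[1]
  A via A→b: +{b}
  B via B→A: +{b}
  S via S→A a a: +{b}
  FIRST(S)={b}  FIRST(A)={b}  FIRST(B)={b}
[2] done
  FIRST(S)={b}  FIRST(A)={b}  FIRST(B)={b}

Compute FOLLOW by fixpoint:
FOLLOW(S) := {$}
pass 1:
  B→A B A: FOLLOW(A) ⊇ FIRST(B) = {b}; new: +{b}
  B→A B A: FOLLOW(B) ⊇ FIRST(A) = {b}; new: +{b}
  S→A a a: FOLLOW(A) ⊇ FIRST(a) = {a}; new: +{a}
  FOLLOW[S]={$}  FOLLOW[A]={a,b}  FOLLOW[B]={b}
pass 2:
  A→b B: FOLLOW(B) ⊇ FOLLOW(A) ⊇ {a,b}; new: +{a}
  FOLLOW[S]={$}  FOLLOW[A]={a,b}  FOLLOW[B]={a,b}
pass 3: — fixpoint
  FOLLOW[S]={$}  FOLLOW[A]={a,b}  FOLLOW[B]={a,b}

FOLLOW(A) = ["a", "b"]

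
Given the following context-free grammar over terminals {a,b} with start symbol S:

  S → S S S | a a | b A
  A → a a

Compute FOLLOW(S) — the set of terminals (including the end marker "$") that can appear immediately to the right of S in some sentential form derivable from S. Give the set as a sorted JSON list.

FIRST iteration:
pass 1:
  A via A→a a: +{a}
  S via S→a a: +{a}
  S via S→b A: +{b}
  S: {a,b}  A: {a}
pass 2: (stable)
  S: {a,b}  A: {a}

FOLLOW sets:
initialize: $ ∈ FOLLOW(S)
pass 1:
  S→S S S: FOLLOW(S) ⊇ FIRST(S) = {a,b}; new: +{a,b}
  S→b A: FOLLOW(A) ⊇ FOLLOW(S) ⊇ {$,a,b}; new: +{$,a,b}
  S: {$,a,b}  A: {$,a,b}
pass 2: done
  S: {$,a,b}  A: {$,a,b}

FOLLOW(S) = ["$", "a", "b"]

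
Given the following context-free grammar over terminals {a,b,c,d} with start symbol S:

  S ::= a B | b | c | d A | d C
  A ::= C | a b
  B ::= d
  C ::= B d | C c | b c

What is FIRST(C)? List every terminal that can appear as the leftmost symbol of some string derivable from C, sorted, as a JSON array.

FIRST sets, iterate to fixpoint:
round 1:
  A via A→a b: +{a}
  B via B→d: +{d}
  C via C→B d: +{d}
  C via C→b c: +{b}
  S via S→a B: +{a}
  S via S→b: +{b}
  S via S→c: +{c}
  S via S→d A: +{d}
  S: {a,b,c,d}  A: {a}  B: {d}  C: {b,d}
round 2:
  A via A→C: +{b,d}
  S: {a,b,c,d}  A: {a,b,d}  B: {d}  C: {b,d}
round 3: done
  S: {a,b,c,d}  A: {a,b,d}  B: {d}  C: {b,d}

FIRST(C) = ["b", "d"]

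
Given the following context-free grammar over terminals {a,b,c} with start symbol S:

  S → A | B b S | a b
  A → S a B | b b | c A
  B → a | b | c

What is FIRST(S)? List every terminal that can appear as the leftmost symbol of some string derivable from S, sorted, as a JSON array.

Compute FIRST by fixpoint:
[1]
  A via A→b b: +{b}
  A via A→c A: +{c}
  B via B→a: +{a}
  B via B→b: +{b}
  B via B→c: +{c}
  S via S→A: +{b,c}
  S via S→B b S: +{a}
  FIRST(S)={a,b,c}  FIRST(A)={b,c}  FIRST(B)={a,b,c}
[2]
  A via A→S a B: +{a}
  FIRST(S)={a,b,c}  FIRST(A)={a,b,c}  FIRST(B)={a,b,c}
[3] (stable)
  FIRST(S)={a,b,c}  FIRST(A)={a,b,c}  FIRST(B)={a,b,c}

FIRST(S) = ["a", "b", "c"]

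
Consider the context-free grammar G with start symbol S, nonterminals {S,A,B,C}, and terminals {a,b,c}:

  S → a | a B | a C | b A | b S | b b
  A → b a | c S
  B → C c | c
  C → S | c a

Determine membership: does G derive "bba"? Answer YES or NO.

CNF form of G:
  S -> T0 A | T0 S | T0 T0 | T1 B | T1 C | a
  A -> T0 T1 | T2 S
  B -> C T2 | c
  C -> T0 A | T0 S | T0 T0 | T1 B | T1 C | T2 T1 | a
  T0 -> b
  T1 -> a
  T2 -> c

Fill CYK table bottom-up:
  [0..0]={T0}  "b"  orig:{}
  [1..1]={T0}  "b"  orig:{}
  [2..2]={C,S,T1}  "a"  orig:{C,S}
  [0..1]={C,S}  "bb"
  [1..2]={A,C,S}  "ba"
  [0..2]={C,S}  "bba"

S ∈ T[0,2] ⇒ YES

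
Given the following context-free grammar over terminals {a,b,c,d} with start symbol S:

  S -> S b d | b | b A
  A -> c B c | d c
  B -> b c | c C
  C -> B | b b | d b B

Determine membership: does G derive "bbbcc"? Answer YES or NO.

CNF form of G:
  S -> S X5 | T2 A | b
  A -> T0 X3 | T1 T0
  B -> T0 C | T2 T0
  C -> T0 C | T1 X4 | T2 T0 | T2 T2
  T0 -> c
  T1 -> d
  T2 -> b
  X3 -> B T0
  X4 -> T2 B
  X5 -> T2 T1

CYK fill:
  cell(0,0) b: {S,T2}  orig:{S}
  cell(1,1) b: {S,T2}  orig:{S}
  cell(2,2) b: {S,T2}  orig:{S}
  cell(3,3) c: {T0}  orig:{}
  cell(4,4) c: {T0}  orig:{}
  cell(0,1) bb: {C}
  cell(1,2) bb: {C}
  cell(2,3) bc: {B,C}
  cell(3,4) cc: ∅
  cell(0,2) bbb: ∅
  cell(1,3) bbc: {X4}  orig:{}
  cell(2,4) bcc: {X3}  orig:{}
  cell(0,3) bbbc: ∅
  cell(1,4) bbcc: ∅
  cell(0,4) bbbcc: ∅

S ∉ T[0,4] ⇒ NO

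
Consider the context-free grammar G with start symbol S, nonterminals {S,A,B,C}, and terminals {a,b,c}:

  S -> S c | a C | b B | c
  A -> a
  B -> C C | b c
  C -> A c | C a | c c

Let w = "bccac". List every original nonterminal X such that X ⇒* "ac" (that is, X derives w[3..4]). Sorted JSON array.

CNF form of G:
  S -> S T1 | T0 B | T2 C | c
  A -> a
  B -> C C | T0 T1
  C -> A T1 | C T2 | T1 T1
  T0 -> b
  T1 -> c
  T2 -> a

CYK table (by increasing span) — only the sub-triangle for w[3..4]:
  [3..3]={A,T2}  "a"  orig:{A}
  [4..4]={S,T1}  "c"  orig:{S}
  [3..4]={C}  "ac"

Original NTs in T[3,4] deriving "ac": ["C"]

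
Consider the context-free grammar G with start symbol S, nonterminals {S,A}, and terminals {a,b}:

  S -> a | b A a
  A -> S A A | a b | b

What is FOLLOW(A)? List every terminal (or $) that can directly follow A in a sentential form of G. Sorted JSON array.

Compute FIRST by fixpoint:
round 1:
  A via A→a b: +{a}
  A via A→b: +{b}
  S via S→a: +{a}
  S via S→b A a: +{b}
  FIRST[S]={a,b}  FIRST[A]={a,b}
round 2: (no change)
  FIRST[S]={a,b}  FIRST[A]={a,b}

Compute FOLLOW by fixpoint:
initialize: $ ∈ FOLLOW(S)
iter 1:
  A→S A A: FOLLOW(S) ⊇ FIRST(A) = {a,b}; new: +{a,b}
  A→S A A: FOLLOW(A) ⊇ FIRST(A) = {a,b}; new: +{a,b}
  S: {$,a,b}  A: {a,b}
iter 2: — fixpoint
  S: {$,a,b}  A: {a,b}

FOLLOW(A) = ["a", "b"]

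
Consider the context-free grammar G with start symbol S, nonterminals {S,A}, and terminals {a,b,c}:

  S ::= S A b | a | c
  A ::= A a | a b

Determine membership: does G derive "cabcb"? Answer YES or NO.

CNF form of G:
  S -> S X2 | a | c
  A -> A T0 | T0 T1
  T0 -> a
  T1 -> b
  X2 -> A T1

CYK fill:
  [0..0]={S}  "c"
  [1..1]={S,T0}  "a"  orig:{S}
  [2..2]={T1}  "b"  orig:{}
  [3..3]={S}  "c"
  [4..4]={T1}  "b"  orig:{}
  [0..1]=∅  "ca"
  [1..2]={A}  "ab"
  [2..3]=∅  "bc"
  [3..4]=∅  "cb"
  [0..2]=∅  "cab"
  [1..3]=∅  "abc"
  [2..4]=∅  "bcb"
  [0..3]=∅  "cabc"
  [1..4]=∅  "abcb"
  [0..4]=∅  "cabcb"

S ∉ T[0,4] ⇒ NO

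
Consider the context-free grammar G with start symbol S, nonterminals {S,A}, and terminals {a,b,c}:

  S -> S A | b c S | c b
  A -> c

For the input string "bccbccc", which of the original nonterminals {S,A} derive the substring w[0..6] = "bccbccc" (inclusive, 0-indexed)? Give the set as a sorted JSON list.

Convert to CNF:
  S -> S A | T0 X2 | T1 T0
  A -> c
  T0 -> b
  T1 -> c
  X2 -> T1 S

CYK fill (cells [i..j] with 0 ≤ i ≤ j ≤ 6 only):
  T[0,0] 'b' = {T0}  orig:{}
  T[1,1] 'c' = {A,T1}  orig:{A}
  T[2,2] 'c' = {A,T1}  orig:{A}
  T[3,3] 'b' = {T0}  orig:{}
  T[4,4] 'c' = {A,T1}  orig:{A}
  T[5,5] 'c' = {A,T1}  orig:{A}
  T[6,6] 'c' = {A,T1}  orig:{A}
  T[0,1] 'bc' = ∅
  T[1,2] 'cc' = ∅
  T[2,3] 'cb' = {S}
  T[3,4] 'bc' = ∅
  T[4,5] 'cc' = ∅
  T[5,6] 'cc' = ∅
  T[0,2] 'bcc' = ∅
  T[1,3] 'ccb' = {X2}  orig:{}
  T[2,4] 'cbc' = {S}
  T[3,5] 'bcc' = ∅
  T[4,6] 'ccc' = ∅
  T[0,3] 'bccb' = {S}
  T[1,4] 'ccbc' = {X2}  orig:{}
  T[2,5] 'cbcc' = {S}
  T[3,6] 'bccc' = ∅
  T[0,4] 'bccbc' = {S}
  T[1,5] 'ccbcc' = {X2}  orig:{}
  T[2,6] 'cbccc' = {S}
  T[0,5] 'bccbcc' = {S}
  T[1,6] 'ccbccc' = {X2}  orig:{}
  T[0,6] 'bccbccc' = {S}

Original NTs in T[0,6] deriving "bccbccc": ["S"]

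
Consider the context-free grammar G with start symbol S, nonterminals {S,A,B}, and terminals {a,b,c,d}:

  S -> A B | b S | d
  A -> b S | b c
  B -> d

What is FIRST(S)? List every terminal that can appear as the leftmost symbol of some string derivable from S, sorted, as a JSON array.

FIRST sets, iterate to fixpoint:
[1]
  A via A→b S: +{b}
  B via B→d: +{d}
  S via S→A B: +{b}
  S via S→d: +{d}
  FIRST(S)={b,d}  FIRST(A)={b}  FIRST(B)={d}
[2] done
  FIRST(S)={b,d}  FIRST(A)={b}  FIRST(B)={d}

FIRST(S) = ["b", "d"]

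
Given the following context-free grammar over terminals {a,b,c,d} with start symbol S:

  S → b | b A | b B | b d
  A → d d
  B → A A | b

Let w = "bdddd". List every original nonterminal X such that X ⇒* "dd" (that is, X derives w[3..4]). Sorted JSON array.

CNF form of G:
  S -> T1 A | T1 B | T1 T0 | b
  A -> T0 T0
  B -> A A | b
  T0 -> d
  T1 -> b

CYK fill (cells [i..j] with 3 ≤ i ≤ j ≤ 4 only):
  [3..3]={T0}  "d"  orig:{}
  [4..4]={T0}  "d"  orig:{}
  [3..4]={A}  "dd"

Original NTs in T[3,4] deriving "dd": ["A"]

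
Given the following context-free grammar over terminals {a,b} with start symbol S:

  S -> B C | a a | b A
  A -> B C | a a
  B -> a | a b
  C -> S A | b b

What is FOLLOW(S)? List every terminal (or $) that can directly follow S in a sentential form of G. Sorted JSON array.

Compute FIRST by fixpoint:
pass 1:
  A via A→a a: +{a}
  B via B→a: +{a}
  C via C→b b: +{b}
  S via S→B C: +{a}
  S via S→b A: +{b}
  FIRST[S]={a,b}  FIRST[A]={a}  FIRST[B]={a}  FIRST[C]={b}
pass 2:
  C via C→S A: +{a}
  FIRST[S]={a,b}  FIRST[A]={a}  FIRST[B]={a}  FIRST[C]={a,b}
pass 3: (stable)
  FIRST[S]={a,b}  FIRST[A]={a}  FIRST[B]={a}  FIRST[C]={a,b}

Compute FOLLOW by fixpoint:
seed FOLLOW(S) with $
round 1:
  A→B C: FOLLOW(B) ⊇ FIRST(C) = {a,b}; new: +{a,b}
  C→S A: FOLLOW(S) ⊇ FIRST(A) = {a}; new: +{a}
  S→B C: FOLLOW(C) ⊇ FOLLOW(S) ⊇ {$,a}; new: +{$,a}
  S→b A: FOLLOW(A) ⊇ FOLLOW(S) ⊇ {$,a}; new: +{$,a}
  S: {$,a}  A: {$,a}  B: {a,b}  C: {$,a}
round 2: — fixpoint
  S: {$,a}  A: {$,a}  B: {a,b}  C: {$,a}

FOLLOW(S) = ["$", "a"]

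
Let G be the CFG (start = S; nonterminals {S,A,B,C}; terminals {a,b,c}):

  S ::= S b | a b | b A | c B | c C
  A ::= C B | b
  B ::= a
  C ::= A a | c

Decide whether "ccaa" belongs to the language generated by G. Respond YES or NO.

CNF form of G:
  S -> S T1 | T0 T1 | T1 A | T2 B | T2 C
  A -> C B | b
  B -> a
  C -> A T0 | c
  T0 -> a
  T1 -> b
  T2 -> c

CYK fill:
  T[0,0] 'c' = {C,T2}  orig:{C}
  T[1,1] 'c' = {C,T2}  orig:{C}
  T[2,2] 'a' = {B,T0}  orig:{B}
  T[3,3] 'a' = {B,T0}  orig:{B}
  T[0,1] 'cc' = {S}
  T[1,2] 'ca' = {A,S}
  T[2,3] 'aa' = ∅
  T[0,2] 'cca' = ∅
  T[1,3] 'caa' = {C}
  T[0,3] 'ccaa' = {S}

S ∈ T[0,3] ⇒ YES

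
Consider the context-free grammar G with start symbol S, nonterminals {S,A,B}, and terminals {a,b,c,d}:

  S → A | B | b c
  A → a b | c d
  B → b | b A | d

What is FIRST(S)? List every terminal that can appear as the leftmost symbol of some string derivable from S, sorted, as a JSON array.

Compute FIRST by fixpoint:
[1]
  A via A→a b: +{a}
  A via A→c d: +{c}
  B via B→b: +{b}
  B via B→d: +{d}
  S via S→A: +{a,c}
  S via S→B: +{b,d}
  S: {a,b,c,d}  A: {a,c}  B: {b,d}
[2] (no change)
  S: {a,b,c,d}  A: {a,c}  B: {b,d}

FIRST(S) = ["a", "b", "c", "d"]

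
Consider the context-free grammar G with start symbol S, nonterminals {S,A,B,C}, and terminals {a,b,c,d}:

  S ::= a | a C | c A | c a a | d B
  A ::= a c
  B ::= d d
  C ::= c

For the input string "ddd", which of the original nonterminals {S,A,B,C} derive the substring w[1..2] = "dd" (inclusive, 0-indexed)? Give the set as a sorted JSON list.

CNF form of G:
  S -> T0 C | T1 A | T1 X3 | T2 B | a
  A -> T0 T1
  B -> T2 T2
  C -> c
  T0 -> a
  T1 -> c
  T2 -> d
  X3 -> T0 T0

Fill CYK table bottom-up (cells [i..j] with 1 ≤ i ≤ j ≤ 2 only):
  [1..1]={T2}  "d"  orig:{}
  [2..2]={T2}  "d"  orig:{}
  [1..2]={B}  "dd"

Original NTs in T[1,2] deriving "dd": ["B"]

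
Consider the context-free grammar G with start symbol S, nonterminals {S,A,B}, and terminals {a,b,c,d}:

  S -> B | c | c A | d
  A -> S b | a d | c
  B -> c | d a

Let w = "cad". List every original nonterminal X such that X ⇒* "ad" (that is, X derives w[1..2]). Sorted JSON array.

Convert to CNF:
  S -> T2 T1 | T3 A | c | d
  A -> S T0 | T1 T2 | c
  B -> T2 T1 | c
  T0 -> b
  T1 -> a
  T2 -> d
  T3 -> c

CYK fill (cells [i..j] with 1 ≤ i ≤ j ≤ 2 only):
  [1..1]={T1}  "a"  orig:{}
  [2..2]={S,T2}  "d"  orig:{S}
  [1..2]={A}  "ad"

Original NTs in T[1,2] deriving "ad": ["A"]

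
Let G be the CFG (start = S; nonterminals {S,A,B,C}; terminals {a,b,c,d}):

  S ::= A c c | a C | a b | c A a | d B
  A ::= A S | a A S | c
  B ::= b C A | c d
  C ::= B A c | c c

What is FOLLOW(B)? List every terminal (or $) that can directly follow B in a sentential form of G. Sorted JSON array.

FIRST iteration:
pass 1:
  A via A→a A S: +{a}
  A via A→c: +{c}
  B via B→b C A: +{b}
  B via B→c d: +{c}
  C via C→B A c: +{b,c}
  S via S→A c c: +{a,c}
  S via S→d B: +{d}
  FIRST(S)={a,c,d}  FIRST(A)={a,c}  FIRST(B)={b,c}  FIRST(C)={b,c}
pass 2: done
  FIRST(S)={a,c,d}  FIRST(A)={a,c}  FIRST(B)={b,c}  FIRST(C)={b,c}

Compute FOLLOW by fixpoint:
initialize: $ ∈ FOLLOW(S)
round 1:
  A→A S: FOLLOW(A) ⊇ FIRST(S) = {a,c,d}; new: +{a,c,d}
  A→A S: FOLLOW(S) ⊇ FOLLOW(A) ⊇ {a,c,d}; new: +{a,c,d}
  B→b C A: FOLLOW(C) ⊇ FIRST(A) = {a,c}; new: +{a,c}
  C→B A c: FOLLOW(B) ⊇ FIRST(A) = {a,c}; new: +{a,c}
  S→a C: FOLLOW(C) ⊇ FOLLOW(S) ⊇ {$,a,c,d}; new: +{$,d}
  S→d B: FOLLOW(B) ⊇ FOLLOW(S) ⊇ {$,a,c,d}; new: +{$,d}
  FOLLOW(S)={$,a,c,d}  FOLLOW(A)={a,c,d}  FOLLOW(B)={$,a,c,d}  FOLLOW(C)={$,a,c,d}
round 2:
  B→b C A: FOLLOW(A) ⊇ FOLLOW(B) ⊇ {$,a,c,d}; new: +{$}
  FOLLOW(S)={$,a,c,d}  FOLLOW(A)={$,a,c,d}  FOLLOW(B)={$,a,c,d}  FOLLOW(C)={$,a,c,d}
round 3: (stable)
  FOLLOW(S)={$,a,c,d}  FOLLOW(A)={$,a,c,d}  FOLLOW(B)={$,a,c,d}  FOLLOW(C)={$,a,c,d}

FOLLOW(B) = ["$", "a", "c", "d"]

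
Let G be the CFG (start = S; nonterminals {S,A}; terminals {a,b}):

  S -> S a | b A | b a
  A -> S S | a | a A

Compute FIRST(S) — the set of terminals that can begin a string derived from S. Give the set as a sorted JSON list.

FIRST iteration:
round 1:
  A via A→a: +{a}
  S via S→b A: +{b}
  FIRST(S)={b}  FIRST(A)={a}
round 2:
  A via A→S S: +{b}
  FIRST(S)={b}  FIRST(A)={a,b}
round 3: (no change)
  FIRST(S)={b}  FIRST(A)={a,b}

FIRST(S) = ["b"]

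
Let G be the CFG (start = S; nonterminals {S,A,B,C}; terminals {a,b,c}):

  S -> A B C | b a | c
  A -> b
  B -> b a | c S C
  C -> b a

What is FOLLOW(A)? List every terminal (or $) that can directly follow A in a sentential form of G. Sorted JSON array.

FIRST iteration:
iter 1:
  A via A→b: +{b}
  B via B→b a: +{b}
  B via B→c S C: +{c}
  C via C→b a: +{b}
  S via S→A B C: +{b}
  S via S→c: +{c}
  S: {b,c}  A: {b}  B: {b,c}  C: {b}
iter 2: (no change)
  S: {b,c}  A: {b}  B: {b,c}  C: {b}

FOLLOW iteration:
FOLLOW(S) := {$}
[1]
  B→c S C: FOLLOW(S) ⊇ FIRST(C) = {b}; new: +{b}
  S→A B C: FOLLOW(A) ⊇ FIRST(B) = {b,c}; new: +{b,c}
  S→A B C: FOLLOW(B) ⊇ FIRST(C) = {b}; new: +{b}
  S→A B C: FOLLOW(C) ⊇ FOLLOW(S) ⊇ {$,b}; new: +{$,b}
  FOLLOW[S]={$,b}  FOLLOW[A]={b,c}  FOLLOW[B]={b}  FOLLOW[C]={$,b}
[2] — fixpoint
  FOLLOW[S]={$,b}  FOLLOW[A]={b,c}  FOLLOW[B]={b}  FOLLOW[C]={$,b}

FOLLOW(A) = ["b", "c"]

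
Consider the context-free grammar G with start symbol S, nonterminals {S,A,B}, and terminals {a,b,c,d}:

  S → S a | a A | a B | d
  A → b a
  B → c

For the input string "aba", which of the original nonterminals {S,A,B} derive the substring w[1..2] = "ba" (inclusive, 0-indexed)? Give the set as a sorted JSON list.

CNF form of G:
  S -> S T1 | T1 A | T1 B | d
  A -> T0 T1
  B -> c
  T0 -> b
  T1 -> a

CYK table (by increasing span) (cells [i..j] with 1 ≤ i ≤ j ≤ 2 only):
  cell(1,1) b: {T0}  orig:{}
  cell(2,2) a: {T1}  orig:{}
  cell(1,2) ba: {A}

Original NTs in T[1,2] deriving "ba": ["A"]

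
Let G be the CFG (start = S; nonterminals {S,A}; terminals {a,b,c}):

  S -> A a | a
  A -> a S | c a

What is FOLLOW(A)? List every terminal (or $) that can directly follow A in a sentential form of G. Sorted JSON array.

FIRST iteration:
iter 1:
  A via A→a S: +{a}
  A via A→c a: +{c}
  S via S→A a: +{a,c}
  FIRST[S]={a,c}  FIRST[A]={a,c}
iter 2: (no change)
  FIRST[S]={a,c}  FIRST[A]={a,c}

Compute FOLLOW by fixpoint:
seed FOLLOW(S) with $
round 1:
  S→A a: FOLLOW(A) ⊇ FIRST(a) = {a}; new: +{a}
  S: {$}  A: {a}
round 2:
  A→a S: FOLLOW(S) ⊇ FOLLOW(A) ⊇ {a}; new: +{a}
  S: {$,a}  A: {a}
round 3: (no change)
  S: {$,a}  A: {a}

FOLLOW(A) = ["a"]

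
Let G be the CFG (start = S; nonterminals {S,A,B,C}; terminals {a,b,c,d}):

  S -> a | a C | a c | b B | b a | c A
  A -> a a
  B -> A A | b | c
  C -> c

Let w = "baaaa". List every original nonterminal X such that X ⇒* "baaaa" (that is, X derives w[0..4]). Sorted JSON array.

CNF form of G:
  S -> T0 C | T0 T1 | T1 A | T2 B | T2 T0 | a
  A -> T0 T0
  B -> A A | b | c
  C -> c
  T0 -> a
  T1 -> c
  T2 -> b

Fill CYK table bottom-up — only the sub-triangle for w[0..4]:
  cell(0,0) b: {B,T2}  orig:{B}
  cell(1,1) a: {S,T0}  orig:{S}
  cell(2,2) a: {S,T0}  orig:{S}
  cell(3,3) a: {S,T0}  orig:{S}
  cell(4,4) a: {S,T0}  orig:{S}
  cell(0,1) ba: {S}
  cell(1,2) aa: {A}
  cell(2,3) aa: {A}
  cell(3,4) aa: {A}
  cell(0,2) baa: ∅
  cell(1,3) aaa: ∅
  cell(2,4) aaa: ∅
  cell(0,3) baaa: ∅
  cell(1,4) aaaa: {B}
  cell(0,4) baaaa: {S}

Original NTs in T[0,4] deriving "baaaa": ["S"]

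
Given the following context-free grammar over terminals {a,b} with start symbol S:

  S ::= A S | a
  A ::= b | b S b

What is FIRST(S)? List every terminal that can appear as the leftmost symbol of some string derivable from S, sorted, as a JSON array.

FIRST iteration:
[1]
  A via A→b: +{b}
  S via S→A S: +{b}
  S via S→a: +{a}
  FIRST(S)={a,b}  FIRST(A)={b}
[2] — fixpoint
  FIRST(S)={a,b}  FIRST(A)={b}

FIRST(S) = ["a", "b"]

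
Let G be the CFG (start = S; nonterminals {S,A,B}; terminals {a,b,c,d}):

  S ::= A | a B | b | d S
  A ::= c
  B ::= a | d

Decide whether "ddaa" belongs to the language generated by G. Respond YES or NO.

CNF form of G:
  S -> T0 B | T1 S | b | c
  A -> c
  B -> a | d
  T0 -> a
  T1 -> d

CYK fill:
  T[0,0] 'd' = {B,T1}  orig:{B}
  T[1,1] 'd' = {B,T1}  orig:{B}
  T[2,2] 'a' = {B,T0}  orig:{B}
  T[3,3] 'a' = {B,T0}  orig:{B}
  T[0,1] 'dd' = ∅
  T[1,2] 'da' = ∅
  T[2,3] 'aa' = {S}
  T[0,2] 'dda' = ∅
  T[1,3] 'daa' = {S}
  T[0,3] 'ddaa' = {S}

S ∈ T[0,3] ⇒ YES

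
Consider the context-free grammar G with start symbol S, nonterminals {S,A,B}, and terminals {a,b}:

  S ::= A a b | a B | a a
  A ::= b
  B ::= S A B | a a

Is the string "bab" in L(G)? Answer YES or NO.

Convert to CNF:
  S -> A X3 | T0 B | T0 T0
  A -> b
  B -> S X2 | T0 T0
  T0 -> a
  T1 -> b
  X2 -> A B
  X3 -> T0 T1

CYK fill:
  T[0,0] 'b' = {A,T1}  orig:{A}
  T[1,1] 'a' = {T0}  orig:{}
  T[2,2] 'b' = {A,T1}  orig:{A}
  T[0,1] 'ba' = ∅
  T[1,2] 'ab' = {X3}  orig:{}
  T[0,2] 'bab' = {S}

S ∈ T[0,2] ⇒ YES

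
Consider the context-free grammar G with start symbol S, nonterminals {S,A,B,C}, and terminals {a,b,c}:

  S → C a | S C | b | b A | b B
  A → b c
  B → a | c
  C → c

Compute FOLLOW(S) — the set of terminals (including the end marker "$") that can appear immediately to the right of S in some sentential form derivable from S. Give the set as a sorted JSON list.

FIRST iteration:
[1]
  A via A→b c: +{b}
  B via B→a: +{a}
  B via B→c: +{c}
  C via C→c: +{c}
  S via S→C a: +{c}
  S via S→b: +{b}
  FIRST[S]={b,c}  FIRST[A]={b}  FIRST[B]={a,c}  FIRST[C]={c}
[2] (no change)
  FIRST[S]={b,c}  FIRST[A]={b}  FIRST[B]={a,c}  FIRST[C]={c}

FOLLOW sets:
FOLLOW(S) := {$}
round 1:
  S→C a: FOLLOW(C) ⊇ FIRST(a) = {a}; new: +{a}
  S→S C: FOLLOW(S) ⊇ FIRST(C) = {c}; new: +{c}
  S→S C: FOLLOW(C) ⊇ FOLLOW(S) ⊇ {$,c}; new: +{$,c}
  S→b A: FOLLOW(A) ⊇ FOLLOW(S) ⊇ {$,c}; new: +{$,c}
  S→b B: FOLLOW(B) ⊇ FOLLOW(S) ⊇ {$,c}; new: +{$,c}
  FOLLOW(S)={$,c}  FOLLOW(A)={$,c}  FOLLOW(B)={$,c}  FOLLOW(C)={$,a,c}
round 2: — fixpoint
  FOLLOW(S)={$,c}  FOLLOW(A)={$,c}  FOLLOW(B)={$,c}  FOLLOW(C)={$,a,c}

FOLLOW(S) = ["$", "c"]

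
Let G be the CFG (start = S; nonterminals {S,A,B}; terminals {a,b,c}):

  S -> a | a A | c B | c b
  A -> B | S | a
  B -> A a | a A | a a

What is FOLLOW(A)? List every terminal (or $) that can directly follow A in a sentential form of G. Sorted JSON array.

FIRST iteration:
iter 1:
  A via A→a: +{a}
  B via B→A a: +{a}
  S via S→a: +{a}
  S via S→c B: +{c}
  S: {a,c}  A: {a}  B: {a}
iter 2:
  A via A→S: +{c}
  B via B→A a: +{c}
  S: {a,c}  A: {a,c}  B: {a,c}
iter 3: — fixpoint
  S: {a,c}  A: {a,c}  B: {a,c}

Compute FOLLOW by fixpoint:
FOLLOW(S) := {$}
[1]
  B→A a: FOLLOW(A) ⊇ FIRST(a) = {a}; new: +{a}
  S→a A: FOLLOW(A) ⊇ FOLLOW(S) ⊇ {$}; new: +{$}
  S→c B: FOLLOW(B) ⊇ FOLLOW(S) ⊇ {$}; new: +{$}
  FOLLOW(S)={$}  FOLLOW(A)={$,a}  FOLLOW(B)={$}
[2]
  A→B: FOLLOW(B) ⊇ FOLLOW(A) ⊇ {$,a}; new: +{a}
  A→S: FOLLOW(S) ⊇ FOLLOW(A) ⊇ {$,a}; new: +{a}
  FOLLOW(S)={$,a}  FOLLOW(A)={$,a}  FOLLOW(B)={$,a}
[3] done
  FOLLOW(S)={$,a}  FOLLOW(A)={$,a}  FOLLOW(B)={$,a}

FOLLOW(A) = ["$", "a"]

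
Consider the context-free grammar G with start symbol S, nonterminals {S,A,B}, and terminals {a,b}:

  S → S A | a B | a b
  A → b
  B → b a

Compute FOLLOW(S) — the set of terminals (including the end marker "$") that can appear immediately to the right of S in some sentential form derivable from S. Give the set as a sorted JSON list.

Compute FIRST by fixpoint:
pass 1:
  A via A→b: +{b}
  B via B→b a: +{b}
  S via S→a B: +{a}
  S: {a}  A: {b}  B: {b}
pass 2: (stable)
  S: {a}  A: {b}  B: {b}

Compute FOLLOW by fixpoint:
seed FOLLOW(S) with $
[1]
  S→S A: FOLLOW(S) ⊇ FIRST(A) = {b}; new: +{b}
  S→S A: FOLLOW(A) ⊇ FOLLOW(S) ⊇ {$,b}; new: +{$,b}
  S→a B: FOLLOW(B) ⊇ FOLLOW(S) ⊇ {$,b}; new: +{$,b}
  FOLLOW[S]={$,b}  FOLLOW[A]={$,b}  FOLLOW[B]={$,b}
[2] done
  FOLLOW[S]={$,b}  FOLLOW[A]={$,b}  FOLLOW[B]={$,b}

FOLLOW(S) = ["$", "b"]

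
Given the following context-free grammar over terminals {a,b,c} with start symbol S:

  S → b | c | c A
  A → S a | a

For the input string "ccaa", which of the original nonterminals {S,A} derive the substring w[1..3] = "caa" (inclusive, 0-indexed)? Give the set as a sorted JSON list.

Convert to CNF:
  S -> T1 A | b | c
  A -> S T0 | a
  T0 -> a
  T1 -> c

CYK table (by increasing span) — only the sub-triangle for w[1..3]:
  cell(1,1) c: {S,T1}  orig:{S}
  cell(2,2) a: {A,T0}  orig:{A}
  cell(3,3) a: {A,T0}  orig:{A}
  cell(1,2) ca: {A,S}
  cell(2,3) aa: ∅
  cell(1,3) caa: {A}

Original NTs in T[1,3] deriving "caa": ["A"]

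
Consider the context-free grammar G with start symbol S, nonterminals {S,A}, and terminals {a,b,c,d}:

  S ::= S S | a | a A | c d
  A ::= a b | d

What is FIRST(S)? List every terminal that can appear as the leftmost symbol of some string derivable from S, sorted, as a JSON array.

FIRST iteration:
pass 1:
  A via A→a b: +{a}
  A via A→d: +{d}
  S via S→a: +{a}
  S via S→c d: +{c}
  FIRST[S]={a,c}  FIRST[A]={a,d}
pass 2: (stable)
  FIRST[S]={a,c}  FIRST[A]={a,d}

FIRST(S) = ["a", "c"]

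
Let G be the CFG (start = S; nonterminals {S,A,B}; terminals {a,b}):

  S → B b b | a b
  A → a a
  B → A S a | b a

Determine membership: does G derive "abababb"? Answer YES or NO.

CNF form of G:
  S -> B X3 | T0 T1
  A -> T0 T0
  B -> A X2 | T1 T0
  T0 -> a
  T1 -> b
  X2 -> S T0
  X3 -> T1 T1

CYK table (by increasing span):
  [0..0]={T0}  "a"  orig:{}
  [1..1]={T1}  "b"  orig:{}
  [2..2]={T0}  "a"  orig:{}
  [3..3]={T1}  "b"  orig:{}
  [4..4]={T0}  "a"  orig:{}
  [5..5]={T1}  "b"  orig:{}
  [6..6]={T1}  "b"  orig:{}
  [0..1]={S}  "ab"
  [1..2]={B}  "ba"
  [2..3]={S}  "ab"
  [3..4]={B}  "ba"
  [4..5]={S}  "ab"
  [5..6]={X3}  "bb"  orig:{}
  [0..2]={X2}  "aba"  orig:{}
  [1..3]=∅  "bab"
  [2..4]={X2}  "aba"  orig:{}
  [3..5]=∅  "bab"
  [4..6]=∅  "abb"
  [0..3]=∅  "abab"
  [1..4]=∅  "baba"
  [2..5]=∅  "abab"
  [3..6]={S}  "babb"
  [0..4]=∅  "ababa"
  [1..5]=∅  "babab"
  [2..6]=∅  "ababb"
  [0..5]=∅  "ababab"
  [1..6]=∅  "bababb"
  [0..6]=∅  "abababb"

S ∉ T[0,6] ⇒ NO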